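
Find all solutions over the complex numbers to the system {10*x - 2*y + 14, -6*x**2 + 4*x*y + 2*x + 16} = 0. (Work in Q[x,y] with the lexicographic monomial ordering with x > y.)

Compute a lex Gröbner basis by Buchberger's algorithm.
f_1 = 10*x - 2*y + 14, LT = x.
f_2 = -6*x**2 + 4*x*y + 2*x + 16, LT = x**2.

S(f_1,f_2): lcm = x**2. S = 7/15*x*y + 26/15*x + 8/3.
  leading term x*y: subtract (7/150*y)·f_1 from 7/15*x*y + 26/15*x + 8/3 → 26/15*x + 7/75*y**2 - 49/75*y + 8/3
  leading term x: subtract (13/75)·f_1 from 26/15*x + 7/75*y**2 - 49/75*y + 8/3 → 7/75*y**2 - 23/75*y + 6/25
  leading term y**2: no divisor's leading term divides it; move 7/75*y**2 to the remainder.
  leading term y: no divisor's leading term divides it; move -23/75*y to the remainder.
  leading term 1: no divisor's leading term divides it; move 6/25 to the remainder.
  remainder 7/75*y**2 - 23/75*y + 6/25 ≠ 0; add h_3 = 7/75*y**2 - 23/75*y + 6/25 to the basis.

The other S-polynomials (S(f_1,h_3), S(f_2,h_3)) all reduce to 0 modulo the current basis, so we have a Gröbner basis.
Inter-reduce: drop elements whose leading term is divisible by another's, tail-reduce, and make monic.
Reduced Gröbner basis: {x - 1/5*y + 7/5, y**2 - 23/7*y + 18/7}.

Since the basis is lex-ordered, y**2 - 23/7*y + 18/7 is univariate in y. Its roots are {9/7, 2}. Back-substituting each root into the other basis elements fixes the other coordinates.
  y = 9/7: the earlier basis element becomes x + 8/7 = 0, giving x = -8/7 — point (-8/7, 9/7).
  y = 2: the earlier basis element becomes x + 1 = 0, giving x = -1 — point (-1, 2).
Check: every point annihilates each of the original generators.

{(-8/7, 9/7), (-1, 2)}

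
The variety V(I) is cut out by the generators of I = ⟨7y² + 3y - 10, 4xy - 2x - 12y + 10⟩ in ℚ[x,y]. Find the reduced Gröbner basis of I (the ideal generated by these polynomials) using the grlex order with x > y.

G = {y² + 3/7y - 10/7, x + 28/27y - 55/27}

The reduced Gröbner basis is the canonical form of the ideal for this ordering.

f_1 = 7y² + 3y - 10, LT = y².
f_2 = 4xy - 2x - 12y + 10, LT = xy.

S(f_1,f_2): lcm = xy². S = 13/14xy + 3y² - 10/7x - 5/2y.
  reduce S modulo (f_1, f_2):
  remainder -27/28x - y + 55/28 ≠ 0; add g_3 = -27/28x - y + 55/28 to the basis.

The other S-polynomials (S(f_1,g_3), S(f_2,g_3)) all reduce to 0 modulo the current basis, so we have a Gröbner basis.
Inter-reduce: drop elements whose leading term is divisible by another's, tail-reduce, and make monic.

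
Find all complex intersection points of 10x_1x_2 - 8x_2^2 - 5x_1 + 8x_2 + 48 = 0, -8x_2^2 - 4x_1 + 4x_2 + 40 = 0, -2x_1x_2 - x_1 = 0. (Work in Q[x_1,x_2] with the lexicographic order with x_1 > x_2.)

{(0, -2)}

Compute a lex Gröbner basis by Buchberger's algorithm.
f_1 = 10x_1x_2 - 5x_1 - 8x_2^2 + 8x_2 + 48, LT = x_1x_2.
f_2 = -4x_1 - 8x_2^2 + 4x_2 + 40, LT = x_1.
f_3 = -2x_1x_2 - x_1, LT = x_1x_2.

S(f_1,f_2): lcm = x_1x_2. S = -1/2x_1 - 2x_2^3 + 1/5x_2^2 + 54/5x_2 + 24/5.
  leading term x_1: subtract (1/8)·f_2 from -1/2x_1 - 2x_2^3 + 1/5x_2^2 + 54/5x_2 + 24/5 → -2x_2^3 + 6/5x_2^2 + 103/10x_2 - 1/5
  leading term x_2^3: no divisor's leading term divides it; move -2x_2^3 to the remainder.
  leading term x_2^2: no divisor's leading term divides it; move 6/5x_2^2 to the remainder.
  leading term x_2: no divisor's leading term divides it; move 103/10x_2 to the remainder.
  leading term 1: no divisor's leading term divides it; move -1/5 to the remainder.
  remainder -2x_2^3 + 6/5x_2^2 + 103/10x_2 - 1/5 ≠ 0; add h_4 = -2x_2^3 + 6/5x_2^2 + 103/10x_2 - 1/5 to the basis.

S(f_1,f_3): lcm = x_1x_2. S = -x_1 - 4/5x_2^2 + 4/5x_2 + 24/5.
  leading term x_1: subtract (1/4)·f_2 from -x_1 - 4/5x_2^2 + 4/5x_2 + 24/5 → 6/5x_2^2 - 1/5x_2 - 26/5
  leading term x_2^2: no divisor's leading term divides it; move 6/5x_2^2 to the remainder.
  leading term x_2: no divisor's leading term divides it; move -1/5x_2 to the remainder.
  leading term 1: no divisor's leading term divides it; move -26/5 to the remainder.
  remainder 6/5x_2^2 - 1/5x_2 - 26/5 ≠ 0; add h_5 = 6/5x_2^2 - 1/5x_2 - 26/5 to the basis.

S(f_3,h_4): lcm = x_1x_2^3. S = 11/10x_1x_2^2 + 103/20x_1x_2 - 1/10x_1.
  leading term x_1x_2^2: subtract (11/100x_2)·f_1 from 11/10x_1x_2^2 + 103/20x_1x_2 - 1/10x_1 → 57/10x_1x_2 - 1/10x_1 + 22/25x_2^3 - 22/25x_2^2 - 132/25x_2
  leading term x_1x_2: subtract (57/100)·f_1 from 57/10x_1x_2 - 1/10x_1 + 22/25x_2^3 - 22/25x_2^2 - 132/25x_2 → 11/4x_1 + 22/25x_2^3 + 92/25x_2^2 - 246/25x_2 - 684/25
  leading term x_1: subtract (-11/16)·f_2 from 11/4x_1 + 22/25x_2^3 + 92/25x_2^2 - 246/25x_2 - 684/25 → 22/25x_2^3 - 91/50x_2^2 - 709/100x_2 + 7/50
  leading term x_2^3: subtract (-11/25)·h_4 from 22/25x_2^3 - 91/50x_2^2 - 709/100x_2 + 7/50 → -323/250x_2^2 - 1279/500x_2 + 13/250
  leading term x_2^2: subtract (-323/300)·h_5 from -323/250x_2^2 - 1279/500x_2 + 13/250 → -208/75x_2 - 416/75
  leading term x_2: no divisor's leading term divides it; move -208/75x_2 to the remainder.
  leading term 1: no divisor's leading term divides it; move -416/75 to the remainder.
  remainder -208/75x_2 - 416/75 ≠ 0; add h_6 = -208/75x_2 - 416/75 to the basis.

The other S-polynomials (S(f_2,f_3), S(f_1,h_4), S(f_2,h_4), S(f_1,h_5), S(f_2,h_5), S(f_3,h_5), S(h_4,h_5), S(f_1,h_6), S(f_2,h_6), S(f_3,h_6), S(h_4,h_6), S(h_5,h_6)) all reduce to 0 modulo the current basis, so we have a Gröbner basis.
Inter-reduce: drop elements whose leading term is divisible by another's, tail-reduce, and make monic.
Reduced Gröbner basis: {x_1, x_2 + 2}.

Since the basis is lex-ordered, x_2 + 2 is univariate in x_2. Its roots are {-2}. Back-substituting each root into the other basis elements fixes the other coordinates.
  x_2 = -2: the earlier basis element becomes x_1 = 0, giving x_1 = 0 — point (0, -2).
Substituting each solution back into the original system confirms all equations vanish.
This is the nonlinear analogue of row-reducing a linear system.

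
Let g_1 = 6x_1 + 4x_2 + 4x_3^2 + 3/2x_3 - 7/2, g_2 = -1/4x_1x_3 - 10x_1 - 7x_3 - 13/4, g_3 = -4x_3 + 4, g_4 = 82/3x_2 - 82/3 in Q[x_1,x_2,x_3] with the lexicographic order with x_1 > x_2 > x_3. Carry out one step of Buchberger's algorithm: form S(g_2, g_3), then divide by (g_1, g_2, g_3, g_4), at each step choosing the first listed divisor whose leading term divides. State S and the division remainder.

S(g_2, g_3) = 41x_1 + 28x_3 + 13; remainder on division = 0.

lcm(LM(g_2), LM(g_3)) = x_1x_3.
S = (lcm/LT(g_2))·g_2 − (lcm/LT(g_3))·g_3 = 41x_1 + 28x_3 + 13.
Reduce S modulo (g_1, g_2, g_3, g_4) in that order:
  leading term x_1: subtract (41/6)·g_1 from 41x_1 + 28x_3 + 13 → -82/3x_2 - 82/3x_3^2 + 71/4x_3 + 443/12
  leading term x_2: subtract (-1)·g_4 from -82/3x_2 - 82/3x_3^2 + 71/4x_3 + 443/12 → -82/3x_3^2 + 71/4x_3 + 115/12
  leading term x_3^2: subtract (41/6x_3)·g_3 from -82/3x_3^2 + 71/4x_3 + 115/12 → -115/12x_3 + 115/12
  leading term x_3: subtract (115/48)·g_3 from -115/12x_3 + 115/12 → 0
The remainder is 0, so this S-polynomial contributes no new basis element.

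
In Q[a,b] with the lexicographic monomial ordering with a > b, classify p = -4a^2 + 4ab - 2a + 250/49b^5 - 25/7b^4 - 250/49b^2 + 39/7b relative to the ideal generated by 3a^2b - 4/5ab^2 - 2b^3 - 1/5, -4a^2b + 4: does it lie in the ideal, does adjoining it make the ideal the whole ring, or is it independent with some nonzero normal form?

-4a^2 + 4ab - 2a + 250/49b^5 - 25/7b^4 - 250/49b^2 + 39/7b lies in I (it reduces to 0).

First compute the reduced Gröbner basis of I by Buchberger's algorithm.
f_1 = 3a^2b - 4/5ab^2 - 2b^3 - 1/5, LT = a^2b.
f_2 = -4a^2b + 4, LT = a^2b.

S(f_1,f_2): lcm = a^2b. S = -4/15ab^2 - 2/3b^3 + 14/15.
  leading term ab^2: no divisor's leading term divides it; move -4/15ab^2 to the remainder.
  leading term b^3: no divisor's leading term divides it; move -2/3b^3 to the remainder.
  leading term 1: no divisor's leading term divides it; move 14/15 to the remainder.
  remainder -4/15ab^2 - 2/3b^3 + 14/15 ≠ 0; add h_3 = -4/15ab^2 - 2/3b^3 + 14/15 to the basis.

S(f_1,h_3): lcm = a^2b^2. S = -83/30ab^3 + 7/2a - 2/3b^4 - 1/15b.
  leading term ab^3: subtract (83/8b)·h_3 from -83/30ab^3 + 7/2a - 2/3b^4 - 1/15b → 7/2a + 25/4b^4 - 39/4b
  leading term a: no divisor's leading term divides it; move 7/2a to the remainder.
  leading term b^4: no divisor's leading term divides it; move 25/4b^4 to the remainder.
  leading term b: no divisor's leading term divides it; move -39/4b to the remainder.
  remainder 7/2a + 25/4b^4 - 39/4b ≠ 0; add h_4 = 7/2a + 25/4b^4 - 39/4b to the basis.

S(f_1,h_4): lcm = a^2b. S = -25/14ab^5 + 529/210ab^2 - 2/3b^3 - 1/15.
  leading term ab^5: subtract (375/56b^3)·h_3 from -25/14ab^5 + 529/210ab^2 - 2/3b^3 - 1/15 → 529/210ab^2 + 125/28b^6 - 83/12b^3 - 1/15
  leading term ab^2: subtract (-529/56)·h_3 from 529/210ab^2 + 125/28b^6 - 83/12b^3 - 1/15 → 125/28b^6 - 185/14b^3 + 35/4
  leading term b^6: no divisor's leading term divides it; move 125/28b^6 to the remainder.
  leading term b^3: no divisor's leading term divides it; move -185/14b^3 to the remainder.
  leading term 1: no divisor's leading term divides it; move 35/4 to the remainder.
  remainder 125/28b^6 - 185/14b^3 + 35/4 ≠ 0; add h_5 = 125/28b^6 - 185/14b^3 + 35/4 to the basis.

The other S-polynomials (S(f_2,h_3), S(f_2,h_4), S(h_3,h_4), S(f_1,h_5), S(f_2,h_5), S(h_3,h_5), S(h_4,h_5)) all reduce to 0 modulo the current basis, so we have a Gröbner basis.
Inter-reduce: drop elements whose leading term is divisible by another's, tail-reduce, and make monic.
Reduced Gröbner basis: {a + 25/14b^4 - 39/14b, b^6 - 74/25b^3 + 49/25}.
Label its elements g_1 = a + 25/14b^4 - 39/14b, g_2 = b^6 - 74/25b^3 + 49/25.

Reduce p = -4a^2 + 4ab - 2a + 250/49b^5 - 25/7b^4 - 250/49b^2 + 39/7b modulo G:
  leading term a^2: subtract (-4a)·g_1 from -4a^2 + 4ab - 2a + 250/49b^5 - 25/7b^4 - 250/49b^2 + 39/7b → 50/7ab^4 - 50/7ab - 2a + 250/49b^5 - 25/7b^4 - 250/49b^2 + 39/7b
  leading term ab^4: subtract (50/7b^4)·g_1 from 50/7ab^4 - 50/7ab - 2a + 250/49b^5 - 25/7b^4 - 250/49b^2 + 39/7b → -50/7ab - 2a - 625/49b^8 + 25b^5 - 25/7b^4 - 250/49b^2 + 39/7b
  leading term ab: subtract (-50/7b)·g_1 from -50/7ab - 2a - 625/49b^8 + 25b^5 - 25/7b^4 - 250/49b^2 + 39/7b → -2a - 625/49b^8 + 1850/49b^5 - 25/7b^4 - 25b^2 + 39/7b
  leading term a: subtract (-2)·g_1 from -2a - 625/49b^8 + 1850/49b^5 - 25/7b^4 - 25b^2 + 39/7b → -625/49b^8 + 1850/49b^5 - 25b^2
  leading term b^8: subtract (-625/49b^2)·g_2 from -625/49b^8 + 1850/49b^5 - 25b^2 → 0
  normal form = 0.
Since the normal form is 0, p ∈ I.

The remainder on division by a Gröbner basis is unique — it is the normal form.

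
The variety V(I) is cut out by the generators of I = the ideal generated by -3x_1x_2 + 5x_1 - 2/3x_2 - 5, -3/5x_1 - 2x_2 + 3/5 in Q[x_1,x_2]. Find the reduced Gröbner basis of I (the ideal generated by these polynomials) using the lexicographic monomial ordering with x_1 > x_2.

f_1 = -3x_1x_2 + 5x_1 - 2/3x_2 - 5, LT = x_1x_2.
f_2 = -3/5x_1 - 2x_2 + 3/5, LT = x_1.

S(f_1,f_2): lcm = x_1x_2. S = -5/3x_1 - 10/3x_2^2 + 11/9x_2 + 5/3.
  leading term x_1: subtract (25/9)·f_2 from -5/3x_1 - 10/3x_2^2 + 11/9x_2 + 5/3 → -10/3x_2^2 + 61/9x_2
  leading term x_2^2: no divisor's leading term divides it; move -10/3x_2^2 to the remainder.
  leading term x_2: no divisor's leading term divides it; move 61/9x_2 to the remainder.
  remainder -10/3x_2^2 + 61/9x_2 ≠ 0; add g_3 = -10/3x_2^2 + 61/9x_2 to the basis.

The other S-polynomials (S(f_1,g_3), S(f_2,g_3)) all reduce to 0 modulo the current basis, so we have a Gröbner basis.
Inter-reduce: drop elements whose leading term is divisible by another's, tail-reduce, and make monic.

G = {x_1 + 10/3x_2 - 1, x_2^2 - 61/30x_2}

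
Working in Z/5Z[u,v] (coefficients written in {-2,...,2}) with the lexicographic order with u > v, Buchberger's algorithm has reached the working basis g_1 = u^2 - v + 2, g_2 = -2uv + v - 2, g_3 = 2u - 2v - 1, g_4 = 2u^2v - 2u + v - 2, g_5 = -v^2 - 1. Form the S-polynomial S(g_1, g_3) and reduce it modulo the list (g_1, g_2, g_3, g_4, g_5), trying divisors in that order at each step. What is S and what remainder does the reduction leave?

lcm(LM(g_1), LM(g_3)) = u^2.
S = (lcm/LT(g_1))·g_1 − (lcm/LT(g_3))·g_3 = uv - 2u - v + 2.
Reduce S modulo (g_1, g_2, g_3, g_4, g_5) in that order:
  leading term uv: subtract (2)·g_2 from uv - 2u - v + 2 → -2u + 2v + 1
  leading term u: subtract (-1)·g_3 from -2u + 2v + 1 → 0
The remainder is 0, so this S-polynomial contributes no new basis element.

S(g_1, g_3) = uv - 2u - v + 2; remainder on division = 0.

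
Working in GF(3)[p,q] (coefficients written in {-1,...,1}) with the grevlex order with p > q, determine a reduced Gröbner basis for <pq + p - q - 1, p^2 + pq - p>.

f_1 = pq + p - q - 1, LT = pq.
f_2 = p^2 + pq - p, LT = p^2.

S(f_1,f_2): lcm = p^2q. S = -pq^2 + p^2 - p.
  leading term pq^2: subtract (-q)·f_1 from -pq^2 + p^2 - p → p^2 + pq - q^2 - p - q
  leading term p^2: subtract (1)·f_2 from p^2 + pq - q^2 - p - q → -q^2 - q
  leading term q^2: no divisor's leading term divides it; move -q^2 to the remainder.
  leading term q: no divisor's leading term divides it; move -q to the remainder.
  remainder -q^2 - q ≠ 0; add g_3 = -q^2 - q to the basis.

The other S-polynomials (S(f_1,g_3), S(f_2,g_3)) all reduce to 0 modulo the current basis, so we have a Gröbner basis.

G = {p^2 + p + q + 1, pq + p - q - 1, q^2 + q}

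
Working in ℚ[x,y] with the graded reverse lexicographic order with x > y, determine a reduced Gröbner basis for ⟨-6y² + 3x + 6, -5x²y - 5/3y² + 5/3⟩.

G = {x³ + 2x² + ⅓xy, x²y + ⅙x, y² - ½x - 1}

This is the nonlinear analogue of row-reducing a linear system.

f_1 = -6y² + 3x + 6, LT = y².
f_2 = -5x²y - 5/3y² + 5/3, LT = x²y.

S(f_1,f_2): lcm = x²y². S = -½x³ - ⅓y³ - x² + ⅓y.
  leading term x³: no divisor's leading term divides it; move -½x³ to the remainder.
  leading term y³: subtract (1/18y)·f_1 from -⅓y³ - x² + ⅓y → -x² - ⅙xy
  leading term x²: no divisor's leading term divides it; move -x² to the remainder.
  leading term xy: no divisor's leading term divides it; move -⅙xy to the remainder.
  remainder -½x³ - x² - ⅙xy ≠ 0; add g_3 = -½x³ - x² - ⅙xy to the basis.

S(f_1,g_3): leading monomials are coprime, so the S-polynomial reduces to 0 (Buchberger's first criterion).
S(f_2,g_3): lcm = x³y. S = -2x²y - ⅓x.
  leading term x²y: subtract (⅖)·f_2 from -2x²y - ⅓x → ⅔y² - ⅓x - ⅔
  leading term y²: subtract (-1/9)·f_1 from ⅔y² - ⅓x - ⅔ → 0
  remainder 0.

Every S-polynomial of the final basis reduces to 0, so we have a Gröbner basis.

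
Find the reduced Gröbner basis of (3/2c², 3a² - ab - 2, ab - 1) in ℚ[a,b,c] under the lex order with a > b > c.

f_1 = 3/2c², LT = c².
f_2 = 3a² - ab - 2, LT = a².
f_3 = ab - 1, LT = ab.

S(f_2,f_3): lcm = a²b. S = -⅓ab² + a - ⅔b.
  leading term ab²: subtract (-⅓b)·f_3 from -⅓ab² + a - ⅔b → a - b
  leading term a: no divisor's leading term divides it; move a to the remainder.
  leading term b: no divisor's leading term divides it; move -b to the remainder.
  remainder a - b ≠ 0; add g_4 = a - b to the basis.

S(f_3,g_4): lcm = ab. S = b² - 1.
  leading term b²: no divisor's leading term divides it; move b² to the remainder.
  leading term 1: no divisor's leading term divides it; move -1 to the remainder.
  remainder b² - 1 ≠ 0; add g_5 = b² - 1 to the basis.

The other S-polynomials (S(f_1,f_2), S(f_1,f_3), S(f_1,g_4), S(f_2,g_4), S(f_1,g_5), S(f_2,g_5), S(f_3,g_5), S(g_4,g_5)) all reduce to 0 modulo the current basis, so we have a Gröbner basis.
Inter-reduce: drop elements whose leading term is divisible by another's, tail-reduce, and make monic.

G = {a - b, b² - 1, c²}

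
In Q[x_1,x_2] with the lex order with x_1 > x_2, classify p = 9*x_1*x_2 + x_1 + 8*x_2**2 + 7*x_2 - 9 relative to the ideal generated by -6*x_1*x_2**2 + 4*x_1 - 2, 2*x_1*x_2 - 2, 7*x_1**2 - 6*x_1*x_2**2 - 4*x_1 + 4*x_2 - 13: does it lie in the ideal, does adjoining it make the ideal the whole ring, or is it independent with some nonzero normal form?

First compute the reduced Gröbner basis of I by Buchberger's algorithm.
f_1 = -6*x_1*x_2**2 + 4*x_1 - 2, LT = x_1*x_2**2.
f_2 = 2*x_1*x_2 - 2, LT = x_1*x_2.
f_3 = 7*x_1**2 - 6*x_1*x_2**2 - 4*x_1 + 4*x_2 - 13, LT = x_1**2.

S(f_1,f_2): lcm = x_1*x_2**2. S = -2/3*x_1 + x_2 + 1/3.
  leading term x_1: no divisor's leading term divides it; move -2/3*x_1 to the remainder.
  leading term x_2: no divisor's leading term divides it; move x_2 to the remainder.
  leading term 1: no divisor's leading term divides it; move 1/3 to the remainder.
  remainder -2/3*x_1 + x_2 + 1/3 ≠ 0; add h_4 = -2/3*x_1 + x_2 + 1/3 to the basis.

S(f_1,f_3): lcm = x_1**2*x_2**2. S = -2/3*x_1**2 + 6/7*x_1*x_2**4 + 4/7*x_1*x_2**2 + 1/3*x_1 - 4/7*x_2**3 + 13/7*x_2**2.
  leading term x_1**2: subtract (-2/21)·f_3 from -2/3*x_1**2 + 6/7*x_1*x_2**4 + 4/7*x_1*x_2**2 + 1/3*x_1 - 4/7*x_2**3 + 13/7*x_2**2 → 6/7*x_1*x_2**4 - 1/21*x_1 - 4/7*x_2**3 + 13/7*x_2**2 + 8/21*x_2 - 26/21
  leading term x_1*x_2**4: subtract (-1/7*x_2**2)·f_1 from 6/7*x_1*x_2**4 - 1/21*x_1 - 4/7*x_2**3 + 13/7*x_2**2 + 8/21*x_2 - 26/21 → 4/7*x_1*x_2**2 - 1/21*x_1 - 4/7*x_2**3 + 11/7*x_2**2 + 8/21*x_2 - 26/21
  leading term x_1*x_2**2: subtract (-2/21)·f_1 from 4/7*x_1*x_2**2 - 1/21*x_1 - 4/7*x_2**3 + 11/7*x_2**2 + 8/21*x_2 - 26/21 → 1/3*x_1 - 4/7*x_2**3 + 11/7*x_2**2 + 8/21*x_2 - 10/7
  leading term x_1: subtract (-1/2)·h_4 from 1/3*x_1 - 4/7*x_2**3 + 11/7*x_2**2 + 8/21*x_2 - 10/7 → -4/7*x_2**3 + 11/7*x_2**2 + 37/42*x_2 - 53/42
  leading term x_2**3: no divisor's leading term divides it; move -4/7*x_2**3 to the remainder.
  leading term x_2**2: no divisor's leading term divides it; move 11/7*x_2**2 to the remainder.
  leading term x_2: no divisor's leading term divides it; move 37/42*x_2 to the remainder.
  leading term 1: no divisor's leading term divides it; move -53/42 to the remainder.
  remainder -4/7*x_2**3 + 11/7*x_2**2 + 37/42*x_2 - 53/42 ≠ 0; add h_5 = -4/7*x_2**3 + 11/7*x_2**2 + 37/42*x_2 - 53/42 to the basis.

S(f_2,f_3): lcm = x_1**2*x_2. S = 6/7*x_1*x_2**3 + 4/7*x_1*x_2 - x_1 - 4/7*x_2**2 + 13/7*x_2.
  leading term x_1*x_2**3: subtract (-1/7*x_2)·f_1 from 6/7*x_1*x_2**3 + 4/7*x_1*x_2 - x_1 - 4/7*x_2**2 + 13/7*x_2 → 8/7*x_1*x_2 - x_1 - 4/7*x_2**2 + 11/7*x_2
  leading term x_1*x_2: subtract (4/7)·f_2 from 8/7*x_1*x_2 - x_1 - 4/7*x_2**2 + 11/7*x_2 → -x_1 - 4/7*x_2**2 + 11/7*x_2 + 8/7
  leading term x_1: subtract (3/2)·h_4 from -x_1 - 4/7*x_2**2 + 11/7*x_2 + 8/7 → -4/7*x_2**2 + 1/14*x_2 + 9/14
  leading term x_2**2: no divisor's leading term divides it; move -4/7*x_2**2 to the remainder.
  leading term x_2: no divisor's leading term divides it; move 1/14*x_2 to the remainder.
  leading term 1: no divisor's leading term divides it; move 9/14 to the remainder.
  remainder -4/7*x_2**2 + 1/14*x_2 + 9/14 ≠ 0; add h_6 = -4/7*x_2**2 + 1/14*x_2 + 9/14 to the basis.

S(f_1,h_4): lcm = x_1*x_2**2. S = -2/3*x_1 + 3/2*x_2**3 + 1/2*x_2**2 + 1/3.
  leading term x_1: subtract (1)·h_4 from -2/3*x_1 + 3/2*x_2**3 + 1/2*x_2**2 + 1/3 → 3/2*x_2**3 + 1/2*x_2**2 - x_2
  leading term x_2**3: subtract (-21/8)·h_5 from 3/2*x_2**3 + 1/2*x_2**2 - x_2 → 37/8*x_2**2 + 21/16*x_2 - 53/16
  leading term x_2**2: subtract (-259/32)·h_6 from 37/8*x_2**2 + 21/16*x_2 - 53/16 → 121/64*x_2 + 121/64
  leading term x_2: no divisor's leading term divides it; move 121/64*x_2 to the remainder.
  leading term 1: no divisor's leading term divides it; move 121/64 to the remainder.
  remainder 121/64*x_2 + 121/64 ≠ 0; add h_7 = 121/64*x_2 + 121/64 to the basis.

The other S-polynomials (S(f_2,h_4), S(f_3,h_4), S(f_1,h_5), S(f_2,h_5), S(f_3,h_5), S(h_4,h_5), S(f_1,h_6), S(f_2,h_6), S(f_3,h_6), S(h_4,h_6), S(h_5,h_6), S(f_1,h_7), S(f_2,h_7), S(f_3,h_7), S(h_4,h_7), S(h_5,h_7), S(h_6,h_7)) all reduce to 0 modulo the current basis, so we have a Gröbner basis.
Inter-reduce: drop elements whose leading term is divisible by another's, tail-reduce, and make monic.
Reduced Gröbner basis: {x_1 + 1, x_2 + 1}.
Label its elements g_1 = x_1 + 1, g_2 = x_2 + 1.

Reduce p = 9*x_1*x_2 + x_1 + 8*x_2**2 + 7*x_2 - 9 modulo G:
  leading term x_1*x_2: subtract (9*x_2)·g_1 from 9*x_1*x_2 + x_1 + 8*x_2**2 + 7*x_2 - 9 → x_1 + 8*x_2**2 - 2*x_2 - 9
  leading term x_1: subtract (1)·g_1 from x_1 + 8*x_2**2 - 2*x_2 - 9 → 8*x_2**2 - 2*x_2 - 10
  leading term x_2**2: subtract (8*x_2)·g_2 from 8*x_2**2 - 2*x_2 - 10 → -10*x_2 - 10
  leading term x_2: subtract (-10)·g_2 from -10*x_2 - 10 → 0
  normal form = 0.
Since the normal form is 0, p ∈ I.

9*x_1*x_2 + x_1 + 8*x_2**2 + 7*x_2 - 9 lies in I (it reduces to 0).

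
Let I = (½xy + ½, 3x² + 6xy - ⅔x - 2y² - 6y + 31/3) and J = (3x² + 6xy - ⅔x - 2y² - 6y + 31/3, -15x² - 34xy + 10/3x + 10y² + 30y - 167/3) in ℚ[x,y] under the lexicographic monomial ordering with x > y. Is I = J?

Yes, the ideals are equal.

Equality of ideals is decidable: compute both reduced Gröbner bases (unique for the ordering) and check whether they agree.
Buchberger on the first generating set:
f_1 = ½xy + ½, LT = xy.
f_2 = 3x² + 6xy - ⅔x - 2y² - 6y + 31/3, LT = x².

S(f_1,f_2): lcm = x²y. S = -2xy² + 2/9xy + x + ⅔y³ + 2y² - 31/9y.
  leading term xy²: subtract (-4y)·f_1 from -2xy² + 2/9xy + x + ⅔y³ + 2y² - 31/9y → 2/9xy + x + ⅔y³ + 2y² - 13/9y
  leading term xy: subtract (4/9)·f_1 from 2/9xy + x + ⅔y³ + 2y² - 13/9y → x + ⅔y³ + 2y² - 13/9y - 2/9
  leading term x: no divisor's leading term divides it; move x to the remainder.
  leading term y³: no divisor's leading term divides it; move ⅔y³ to the remainder.
  leading term y²: no divisor's leading term divides it; move 2y² to the remainder.
  leading term y: no divisor's leading term divides it; move -13/9y to the remainder.
  leading term 1: no divisor's leading term divides it; move -2/9 to the remainder.
  remainder x + ⅔y³ + 2y² - 13/9y - 2/9 ≠ 0; add g_3 = x + ⅔y³ + 2y² - 13/9y - 2/9 to the basis.

S(f_1,g_3): lcm = xy. S = -⅔y⁴ - 2y³ + 13/9y² + 2/9y + 1.
  leading term y⁴: no divisor's leading term divides it; move -⅔y⁴ to the remainder.
  leading term y³: no divisor's leading term divides it; move -2y³ to the remainder.
  leading term y²: no divisor's leading term divides it; move 13/9y² to the remainder.
  leading term y: no divisor's leading term divides it; move 2/9y to the remainder.
  leading term 1: no divisor's leading term divides it; move 1 to the remainder.
  remainder -⅔y⁴ - 2y³ + 13/9y² + 2/9y + 1 ≠ 0; add g_4 = -⅔y⁴ - 2y³ + 13/9y² + 2/9y + 1 to the basis.

The other S-polynomials (S(f_2,g_3), S(f_1,g_4), S(f_2,g_4), S(g_3,g_4)) all reduce to 0 modulo the current basis, so we have a Gröbner basis.
Inter-reduce: drop elements whose leading term is divisible by another's, tail-reduce, and make monic.
Reduced Gröbner basis: {x + ⅔y³ + 2y² - 13/9y - 2/9, y⁴ + 3y³ - 13/6y² - ⅓y - 3/2}.

Buchberger on the second generating set:
h_1 = 3x² + 6xy - ⅔x - 2y² - 6y + 31/3, LT = x².
h_2 = -15x² - 34xy + 10/3x + 10y² + 30y - 167/3, LT = x².

S(h_1,h_2): lcm = x². S = -4/15xy - 4/15.
  leading term xy: no divisor's leading term divides it; move -4/15xy to the remainder.
  leading term 1: no divisor's leading term divides it; move -4/15 to the remainder.
  remainder -4/15xy - 4/15 ≠ 0; add k_3 = -4/15xy - 4/15 to the basis.

S(h_1,k_3): lcm = x²y. S = 2xy² - 2/9xy - x - ⅔y³ - 2y² + 31/9y.
  leading term xy²: subtract (-15/2y)·k_3 from 2xy² - 2/9xy - x - ⅔y³ - 2y² + 31/9y → -2/9xy - x - ⅔y³ - 2y² + 13/9y
  leading term xy: subtract (⅚)·k_3 from -2/9xy - x - ⅔y³ - 2y² + 13/9y → -x - ⅔y³ - 2y² + 13/9y + 2/9
  leading term x: no divisor's leading term divides it; move -x to the remainder.
  leading term y³: no divisor's leading term divides it; move -⅔y³ to the remainder.
  leading term y²: no divisor's leading term divides it; move -2y² to the remainder.
  leading term y: no divisor's leading term divides it; move 13/9y to the remainder.
  leading term 1: no divisor's leading term divides it; move 2/9 to the remainder.
  remainder -x - ⅔y³ - 2y² + 13/9y + 2/9 ≠ 0; add k_4 = -x - ⅔y³ - 2y² + 13/9y + 2/9 to the basis.

S(k_3,k_4): lcm = xy. S = -⅔y⁴ - 2y³ + 13/9y² + 2/9y + 1.
  leading term y⁴: no divisor's leading term divides it; move -⅔y⁴ to the remainder.
  leading term y³: no divisor's leading term divides it; move -2y³ to the remainder.
  leading term y²: no divisor's leading term divides it; move 13/9y² to the remainder.
  leading term y: no divisor's leading term divides it; move 2/9y to the remainder.
  leading term 1: no divisor's leading term divides it; move 1 to the remainder.
  remainder -⅔y⁴ - 2y³ + 13/9y² + 2/9y + 1 ≠ 0; add k_5 = -⅔y⁴ - 2y³ + 13/9y² + 2/9y + 1 to the basis.

The other S-polynomials (S(h_2,k_3), S(h_1,k_4), S(h_2,k_4), S(h_1,k_5), S(h_2,k_5), S(k_3,k_5), S(k_4,k_5)) all reduce to 0 modulo the current basis, so we have a Gröbner basis.
Inter-reduce: drop elements whose leading term is divisible by another's, tail-reduce, and make monic.
Reduced Gröbner basis: {x + ⅔y³ + 2y² - 13/9y - 2/9, y⁴ + 3y³ - 13/6y² - ⅓y - 3/2}.

The two bases agree; hence the ideals are identical.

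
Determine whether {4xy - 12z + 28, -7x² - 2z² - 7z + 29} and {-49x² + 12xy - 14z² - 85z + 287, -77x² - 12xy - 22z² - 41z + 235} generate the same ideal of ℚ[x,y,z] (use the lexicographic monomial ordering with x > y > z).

Yes, the ideals are equal.

Two ideals are equal iff their reduced Gröbner bases coincide (the reduced basis is unique for a fixed ordering).
Buchberger on the first generating set:
f_1 = 4xy - 12z + 28, LT = xy.
f_2 = -7x² - 2z² - 7z + 29, LT = x².

S(f_1,f_2): lcm = x²y. S = -3xz + 7x - 2/7yz² - yz + 29/7y.
  leading term xz: no divisor's leading term divides it; move -3xz to the remainder.
  leading term x: no divisor's leading term divides it; move 7x to the remainder.
  leading term yz²: no divisor's leading term divides it; move -2/7yz² to the remainder.
  leading term yz: no divisor's leading term divides it; move -yz to the remainder.
  leading term y: no divisor's leading term divides it; move 29/7y to the remainder.
  remainder -3xz + 7x - 2/7yz² - yz + 29/7y ≠ 0; add g_3 = -3xz + 7x - 2/7yz² - yz + 29/7y to the basis.

S(f_1,g_3): lcm = xyz. S = 7/3xy - 2/21y²z² - ⅓y²z + 29/21y² - 3z² + 7z.
  leading term xy: subtract (7/12)·f_1 from 7/3xy - 2/21y²z² - ⅓y²z + 29/21y² - 3z² + 7z → -2/21y²z² - ⅓y²z + 29/21y² - 3z² + 14z - 49/3
  leading term y²z²: no divisor's leading term divides it; move -2/21y²z² to the remainder.
  leading term y²z: no divisor's leading term divides it; move -⅓y²z to the remainder.
  leading term y²: no divisor's leading term divides it; move 29/21y² to the remainder.
  leading term z²: no divisor's leading term divides it; move -3z² to the remainder.
  leading term z: no divisor's leading term divides it; move 14z to the remainder.
  leading term 1: no divisor's leading term divides it; move -49/3 to the remainder.
  remainder -2/21y²z² - ⅓y²z + 29/21y² - 3z² + 14z - 49/3 ≠ 0; add g_4 = -2/21y²z² - ⅓y²z + 29/21y² - 3z² + 14z - 49/3 to the basis.

The other S-polynomials (S(f_2,g_3), S(f_1,g_4), S(f_2,g_4), S(g_3,g_4)) all reduce to 0 modulo the current basis, so we have a Gröbner basis.
Inter-reduce: drop elements whose leading term is divisible by another's, tail-reduce, and make monic.
Reduced Gröbner basis: {x² + 2/7z² + z - 29/7, xy - 3z + 7, xz - 7/3x + 2/21yz² + ⅓yz - 29/21y, y²z² + 7/2y²z - 29/2y² + 63/2z² - 147z + 343/2}.

Buchberger on the second generating set:
h_1 = -49x² + 12xy - 14z² - 85z + 287, LT = x².
h_2 = -77x² - 12xy - 22z² - 41z + 235, LT = x².

S(h_1,h_2): lcm = x². S = -216/539xy + 648/539z - 216/77.
  leading term xy: no divisor's leading term divides it; move -216/539xy to the remainder.
  leading term z: no divisor's leading term divides it; move 648/539z to the remainder.
  leading term 1: no divisor's leading term divides it; move -216/77 to the remainder.
  remainder -216/539xy + 648/539z - 216/77 ≠ 0; add k_3 = -216/539xy + 648/539z - 216/77 to the basis.

S(h_1,k_3): lcm = x²y. S = -12/49xy² + 3xz - 7x + 2/7yz² + 85/49yz - 41/7y.
  leading term xy²: subtract (11/18y)·k_3 from -12/49xy² + 3xz - 7x + 2/7yz² + 85/49yz - 41/7y → 3xz - 7x + 2/7yz² + yz - 29/7y
  leading term xz: no divisor's leading term divides it; move 3xz to the remainder.
  leading term x: no divisor's leading term divides it; move -7x to the remainder.
  leading term yz²: no divisor's leading term divides it; move 2/7yz² to the remainder.
  leading term yz: no divisor's leading term divides it; move yz to the remainder.
  leading term y: no divisor's leading term divides it; move -29/7y to the remainder.
  remainder 3xz - 7x + 2/7yz² + yz - 29/7y ≠ 0; add k_4 = 3xz - 7x + 2/7yz² + yz - 29/7y to the basis.

S(k_3,k_4): lcm = xyz. S = 7/3xy - 2/21y²z² - ⅓y²z + 29/21y² - 3z² + 7z.
  leading term xy: subtract (-3773/648)·k_3 from 7/3xy - 2/21y²z² - ⅓y²z + 29/21y² - 3z² + 7z → -2/21y²z² - ⅓y²z + 29/21y² - 3z² + 14z - 49/3
  leading term y²z²: no divisor's leading term divides it; move -2/21y²z² to the remainder.
  leading term y²z: no divisor's leading term divides it; move -⅓y²z to the remainder.
  leading term y²: no divisor's leading term divides it; move 29/21y² to the remainder.
  leading term z²: no divisor's leading term divides it; move -3z² to the remainder.
  leading term z: no divisor's leading term divides it; move 14z to the remainder.
  leading term 1: no divisor's leading term divides it; move -49/3 to the remainder.
  remainder -2/21y²z² - ⅓y²z + 29/21y² - 3z² + 14z - 49/3 ≠ 0; add k_5 = -2/21y²z² - ⅓y²z + 29/21y² - 3z² + 14z - 49/3 to the basis.

The other S-polynomials (S(h_2,k_3), S(h_1,k_4), S(h_2,k_4), S(h_1,k_5), S(h_2,k_5), S(k_3,k_5), S(k_4,k_5)) all reduce to 0 modulo the current basis, so we have a Gröbner basis.
Inter-reduce: drop elements whose leading term is divisible by another's, tail-reduce, and make monic.
Reduced Gröbner basis: {x² + 2/7z² + z - 29/7, xy - 3z + 7, xz - 7/3x + 2/21yz² + ⅓yz - 29/21y, y²z² + 7/2y²z - 29/2y² + 63/2z² - 147z + 343/2}.

Same reduced basis, so the two generating sets span the same ideal.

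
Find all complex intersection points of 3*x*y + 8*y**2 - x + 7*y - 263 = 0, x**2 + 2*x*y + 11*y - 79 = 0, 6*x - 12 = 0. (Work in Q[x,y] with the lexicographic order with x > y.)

Compute a lex Gröbner basis by Buchberger's algorithm.
f_1 = 3*x*y - x + 8*y**2 + 7*y - 263, LT = x*y.
f_2 = x**2 + 2*x*y + 11*y - 79, LT = x**2.
f_3 = 6*x - 12, LT = x.

S(f_1,f_2): lcm = x**2*y. S = -1/3*x**2 + 2/3*x*y**2 + 7/3*x*y - 263/3*x - 11*y**2 + 79*y.
  leading term x**2: subtract (-1/3)·f_2 from -1/3*x**2 + 2/3*x*y**2 + 7/3*x*y - 263/3*x - 11*y**2 + 79*y → 2/3*x*y**2 + 3*x*y - 263/3*x - 11*y**2 + 248/3*y - 79/3
  leading term x*y**2: subtract (2/9*y)·f_1 from 2/3*x*y**2 + 3*x*y - 263/3*x - 11*y**2 + 248/3*y - 79/3 → 29/9*x*y - 263/3*x - 16/9*y**3 - 113/9*y**2 + 1270/9*y - 79/3
  leading term x*y: subtract (29/27)·f_1 from 29/9*x*y - 263/3*x - 16/9*y**3 - 113/9*y**2 + 1270/9*y - 79/3 → -2338/27*x - 16/9*y**3 - 571/27*y**2 + 3607/27*y + 6916/27
  leading term x: subtract (-1169/81)·f_3 from -2338/27*x - 16/9*y**3 - 571/27*y**2 + 3607/27*y + 6916/27 → -16/9*y**3 - 571/27*y**2 + 3607/27*y + 2240/27
  leading term y**3: no divisor's leading term divides it; move -16/9*y**3 to the remainder.
  leading term y**2: no divisor's leading term divides it; move -571/27*y**2 to the remainder.
  leading term y: no divisor's leading term divides it; move 3607/27*y to the remainder.
  leading term 1: no divisor's leading term divides it; move 2240/27 to the remainder.
  remainder -16/9*y**3 - 571/27*y**2 + 3607/27*y + 2240/27 ≠ 0; add h_4 = -16/9*y**3 - 571/27*y**2 + 3607/27*y + 2240/27 to the basis.

S(f_1,f_3): lcm = x*y. S = -1/3*x + 8/3*y**2 + 13/3*y - 263/3.
  leading term x: subtract (-1/18)·f_3 from -1/3*x + 8/3*y**2 + 13/3*y - 263/3 → 8/3*y**2 + 13/3*y - 265/3
  leading term y**2: no divisor's leading term divides it; move 8/3*y**2 to the remainder.
  leading term y: no divisor's leading term divides it; move 13/3*y to the remainder.
  leading term 1: no divisor's leading term divides it; move -265/3 to the remainder.
  remainder 8/3*y**2 + 13/3*y - 265/3 ≠ 0; add h_5 = 8/3*y**2 + 13/3*y - 265/3 to the basis.

S(f_2,f_3): lcm = x**2. S = 2*x*y + 2*x + 11*y - 79.
  leading term x*y: subtract (2/3)·f_1 from 2*x*y + 2*x + 11*y - 79 → 8/3*x - 16/3*y**2 + 19/3*y + 289/3
  leading term x: subtract (4/9)·f_3 from 8/3*x - 16/3*y**2 + 19/3*y + 289/3 → -16/3*y**2 + 19/3*y + 305/3
  leading term y**2: subtract (-2)·h_5 from -16/3*y**2 + 19/3*y + 305/3 → 15*y - 75
  leading term y: no divisor's leading term divides it; move 15*y to the remainder.
  leading term 1: no divisor's leading term divides it; move -75 to the remainder.
  remainder 15*y - 75 ≠ 0; add h_6 = 15*y - 75 to the basis.

The other S-polynomials (S(f_1,h_4), S(f_2,h_4), S(f_3,h_4), S(f_1,h_5), S(f_2,h_5), S(f_3,h_5), S(h_4,h_5), S(f_1,h_6), S(f_2,h_6), S(f_3,h_6), S(h_4,h_6), S(h_5,h_6)) all reduce to 0 modulo the current basis, so we have a Gröbner basis.
Inter-reduce: drop elements whose leading term is divisible by another's, tail-reduce, and make monic.
Reduced Gröbner basis: {x - 2, y - 5}.

From the last basis element, y - 5 = 0, so y takes values in {5}. Each choice, substituted upward through the basis, yields the corresponding point(s) of the solution set.
  y = 5: the earlier basis element becomes x - 2 = 0, giving x = 2 — point (2, 5).
Zero-dimensionality of the ideal guarantees finitely many solutions over ℂ.

{(2, 5)}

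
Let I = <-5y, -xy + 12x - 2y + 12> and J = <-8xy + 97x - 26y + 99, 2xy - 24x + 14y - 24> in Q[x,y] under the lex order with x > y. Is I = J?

No, the ideals differ.

Equality of ideals is decidable: compute both reduced Gröbner bases (unique for the ordering) and check whether they agree.
Buchberger on the first generating set:
f_1 = -5y, LT = y.
f_2 = -xy + 12x - 2y + 12, LT = xy.

S(f_1,f_2): lcm = xy. S = 12x - 2y + 12.
  leading term x: no divisor's leading term divides it; move 12x to the remainder.
  leading term y: subtract (\tfrac{2}{5})·f_1 from -2y + 12 → 12
  leading term 1: no divisor's leading term divides it; move 12 to the remainder.
  remainder 12x + 12 ≠ 0; add g_3 = 12x + 12 to the basis.

The other S-polynomials (S(f_1,g_3), S(f_2,g_3)) all reduce to 0 modulo the current basis, so we have a Gröbner basis.
Inter-reduce: drop elements whose leading term is divisible by another's, tail-reduce, and make monic.
Reduced Gröbner basis: {x + 1, y}.

Buchberger on the second generating set:
h_1 = -8xy + 97x - 26y + 99, LT = xy.
h_2 = 2xy - 24x + 14y - 24, LT = xy.

S(h_1,h_2): lcm = xy. S = -\tfrac{1}{8}x - \tfrac{15}{4}y - \tfrac{3}{8}.
  leading term x: no divisor's leading term divides it; move -\tfrac{1}{8}x to the remainder.
  leading term y: no divisor's leading term divides it; move -\tfrac{15}{4}y to the remainder.
  leading term 1: no divisor's leading term divides it; move -\tfrac{3}{8} to the remainder.
  remainder -\tfrac{1}{8}x - \tfrac{15}{4}y - \tfrac{3}{8} ≠ 0; add k_3 = -\tfrac{1}{8}x - \tfrac{15}{4}y - \tfrac{3}{8} to the basis.

S(h_1,k_3): lcm = xy. S = -\tfrac{97}{8}x - 30y^{2} + \tfrac{1}{4}y - \tfrac{99}{8}.
  leading term x: subtract (97)·k_3 from -\tfrac{97}{8}x - 30y^{2} + \tfrac{1}{4}y - \tfrac{99}{8} → -30y^{2} + 364y + 24
  leading term y^{2}: no divisor's leading term divides it; move -30y^{2} to the remainder.
  leading term y: no divisor's leading term divides it; move 364y to the remainder.
  leading term 1: no divisor's leading term divides it; move 24 to the remainder.
  remainder -30y^{2} + 364y + 24 ≠ 0; add k_4 = -30y^{2} + 364y + 24 to the basis.

The other S-polynomials (S(h_2,k_3), S(h_1,k_4), S(h_2,k_4), S(k_3,k_4)) all reduce to 0 modulo the current basis, so we have a Gröbner basis.
Inter-reduce: drop elements whose leading term is divisible by another's, tail-reduce, and make monic.
Reduced Gröbner basis: {x + 30y + 3, y^{2} - \tfrac{182}{15}y - \tfrac{4}{5}}.

The bases are distinct; the ideals are different.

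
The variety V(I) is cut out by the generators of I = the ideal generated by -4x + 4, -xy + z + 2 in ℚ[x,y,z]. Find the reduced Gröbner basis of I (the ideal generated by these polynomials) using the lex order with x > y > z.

G = {x - 1, y - z - 2}

f_1 = -4x + 4, LT = x.
f_2 = -xy + z + 2, LT = xy.

S(f_1,f_2): lcm = xy. S = -y + z + 2.
  reduce S modulo (f_1, f_2):
  remainder -y + z + 2 ≠ 0; add g_3 = -y + z + 2 to the basis.

The other S-polynomials (S(f_1,g_3), S(f_2,g_3)) all reduce to 0 modulo the current basis, so we have a Gröbner basis.
Inter-reduce: drop elements whose leading term is divisible by another's, tail-reduce, and make monic.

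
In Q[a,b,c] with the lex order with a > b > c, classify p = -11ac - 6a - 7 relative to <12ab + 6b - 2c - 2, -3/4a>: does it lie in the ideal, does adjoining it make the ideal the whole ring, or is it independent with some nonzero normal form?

Adjoining -11ac - 6a - 7 makes the ideal the whole ring: the system is inconsistent.

First compute the reduced Gröbner basis of I by Buchberger's algorithm.
f_1 = 12ab + 6b - 2c - 2, LT = ab.
f_2 = -3/4a, LT = a.

S(f_1,f_2): lcm = ab. S = 1/2b - 1/6c - 1/6.
  leading term b: no divisor's leading term divides it; move 1/2b to the remainder.
  leading term c: no divisor's leading term divides it; move -1/6c to the remainder.
  leading term 1: no divisor's leading term divides it; move -1/6 to the remainder.
  remainder 1/2b - 1/6c - 1/6 ≠ 0; add h_3 = 1/2b - 1/6c - 1/6 to the basis.

S(f_1,h_3): lcm = ab. S = 1/3ac + 1/3a + 1/2b - 1/6c - 1/6.
  leading term ac: subtract (-4/9c)·f_2 from 1/3ac + 1/3a + 1/2b - 1/6c - 1/6 → 1/3a + 1/2b - 1/6c - 1/6
  leading term a: subtract (-4/9)·f_2 from 1/3a + 1/2b - 1/6c - 1/6 → 1/2b - 1/6c - 1/6
  leading term b: subtract (1)·h_3 from 1/2b - 1/6c - 1/6 → 0
  remainder 0.

S(f_2,h_3): leading monomials are coprime, so the S-polynomial reduces to 0 (Buchberger's first criterion).
Every S-polynomial of the final basis reduces to 0, so we have a Gröbner basis.
Inter-reduce: drop elements whose leading term is divisible by another's, tail-reduce, and make monic.
Reduced Gröbner basis: {a, b - 1/3c - 1/3}.
Label its elements g_1 = a, g_2 = b - 1/3c - 1/3.

Reduce p = -11ac - 6a - 7 modulo G:
  leading term ac: subtract (-11c)·g_1 from -11ac - 6a - 7 → -6a - 7
  leading term a: subtract (-6)·g_1 from -6a - 7 → -7
  leading term 1: no divisor's leading term divides it; move -7 to the remainder.
  normal form = -7.
The normal form is nonzero, so p ∉ I. Since p minus its normal form lies in I, I + (p) = I + (r) where r = -7; decide whether this ideal is the whole ring.
Here r = -7 is a nonzero constant, hence a unit: 1 ∈ I + (p), the Gröbner basis of I + (p) is {1}, and the enlarged system has no common solution — adjoining p is inconsistent.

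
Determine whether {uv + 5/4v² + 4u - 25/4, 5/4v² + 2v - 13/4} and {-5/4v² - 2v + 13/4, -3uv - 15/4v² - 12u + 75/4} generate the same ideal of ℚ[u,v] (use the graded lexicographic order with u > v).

Since reduced Gröbner bases are canonical representatives of ideals under a given ordering, it suffices to compute and compare them.
Buchberger on the first generating set:
f_1 = uv + 5/4v² + 4u - 25/4, LT = uv.
f_2 = 5/4v² + 2v - 13/4, LT = v².

S(f_1,f_2): lcm = uv². S = 5/4v³ + 12/5uv + 13/5u - 25/4v.
  reduce S modulo (f_1, f_2):
  remainder -7u + 5v + 2 ≠ 0; add g_3 = -7u + 5v + 2 to the basis.

The other S-polynomials (S(f_1,g_3), S(f_2,g_3)) all reduce to 0 modulo the current basis, so we have a Gröbner basis.
Inter-reduce: drop elements whose leading term is divisible by another's, tail-reduce, and make monic.
Reduced Gröbner basis: {v² + 8/5v - 13/5, u - 5/7v - 2/7}.

Buchberger on the second generating set:
h_1 = -5/4v² - 2v + 13/4, LT = v².
h_2 = -3uv - 15/4v² - 12u + 75/4, LT = uv.

S(h_1,h_2): lcm = uv². S = -5/4v³ - 12/5uv - 13/5u + 25/4v.
  reduce S modulo (h_1, h_2):
  remainder 7u - 5v - 2 ≠ 0; add k_3 = 7u - 5v - 2 to the basis.

The other S-polynomials (S(h_1,k_3), S(h_2,k_3)) all reduce to 0 modulo the current basis, so we have a Gröbner basis.
Inter-reduce: drop elements whose leading term is divisible by another's, tail-reduce, and make monic.
Reduced Gröbner basis: {v² + 8/5v - 13/5, u - 5/7v - 2/7}.

The two bases agree; hence the ideals are identical.

Yes, the ideals are equal.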